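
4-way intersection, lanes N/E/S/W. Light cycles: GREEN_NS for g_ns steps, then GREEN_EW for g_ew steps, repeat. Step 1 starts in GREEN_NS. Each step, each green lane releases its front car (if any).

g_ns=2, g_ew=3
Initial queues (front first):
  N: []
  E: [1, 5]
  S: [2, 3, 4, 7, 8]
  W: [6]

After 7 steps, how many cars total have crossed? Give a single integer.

Answer: 7

Derivation:
Step 1 [NS]: N:empty,E:wait,S:car2-GO,W:wait | queues: N=0 E=2 S=4 W=1
Step 2 [NS]: N:empty,E:wait,S:car3-GO,W:wait | queues: N=0 E=2 S=3 W=1
Step 3 [EW]: N:wait,E:car1-GO,S:wait,W:car6-GO | queues: N=0 E=1 S=3 W=0
Step 4 [EW]: N:wait,E:car5-GO,S:wait,W:empty | queues: N=0 E=0 S=3 W=0
Step 5 [EW]: N:wait,E:empty,S:wait,W:empty | queues: N=0 E=0 S=3 W=0
Step 6 [NS]: N:empty,E:wait,S:car4-GO,W:wait | queues: N=0 E=0 S=2 W=0
Step 7 [NS]: N:empty,E:wait,S:car7-GO,W:wait | queues: N=0 E=0 S=1 W=0
Cars crossed by step 7: 7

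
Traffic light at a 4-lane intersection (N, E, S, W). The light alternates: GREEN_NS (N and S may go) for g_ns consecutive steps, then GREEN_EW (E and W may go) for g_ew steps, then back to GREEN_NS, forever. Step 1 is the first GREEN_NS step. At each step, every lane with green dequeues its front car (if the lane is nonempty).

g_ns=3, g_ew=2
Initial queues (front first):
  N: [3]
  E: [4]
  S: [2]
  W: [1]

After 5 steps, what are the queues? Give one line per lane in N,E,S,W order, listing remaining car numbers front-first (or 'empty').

Step 1 [NS]: N:car3-GO,E:wait,S:car2-GO,W:wait | queues: N=0 E=1 S=0 W=1
Step 2 [NS]: N:empty,E:wait,S:empty,W:wait | queues: N=0 E=1 S=0 W=1
Step 3 [NS]: N:empty,E:wait,S:empty,W:wait | queues: N=0 E=1 S=0 W=1
Step 4 [EW]: N:wait,E:car4-GO,S:wait,W:car1-GO | queues: N=0 E=0 S=0 W=0

N: empty
E: empty
S: empty
W: empty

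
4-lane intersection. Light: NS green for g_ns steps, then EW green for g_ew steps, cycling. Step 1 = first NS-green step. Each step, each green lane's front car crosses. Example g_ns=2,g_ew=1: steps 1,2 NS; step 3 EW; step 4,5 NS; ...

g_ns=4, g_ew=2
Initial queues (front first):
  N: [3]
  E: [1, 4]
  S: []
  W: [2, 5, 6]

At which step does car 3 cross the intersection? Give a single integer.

Step 1 [NS]: N:car3-GO,E:wait,S:empty,W:wait | queues: N=0 E=2 S=0 W=3
Step 2 [NS]: N:empty,E:wait,S:empty,W:wait | queues: N=0 E=2 S=0 W=3
Step 3 [NS]: N:empty,E:wait,S:empty,W:wait | queues: N=0 E=2 S=0 W=3
Step 4 [NS]: N:empty,E:wait,S:empty,W:wait | queues: N=0 E=2 S=0 W=3
Step 5 [EW]: N:wait,E:car1-GO,S:wait,W:car2-GO | queues: N=0 E=1 S=0 W=2
Step 6 [EW]: N:wait,E:car4-GO,S:wait,W:car5-GO | queues: N=0 E=0 S=0 W=1
Step 7 [NS]: N:empty,E:wait,S:empty,W:wait | queues: N=0 E=0 S=0 W=1
Step 8 [NS]: N:empty,E:wait,S:empty,W:wait | queues: N=0 E=0 S=0 W=1
Step 9 [NS]: N:empty,E:wait,S:empty,W:wait | queues: N=0 E=0 S=0 W=1
Step 10 [NS]: N:empty,E:wait,S:empty,W:wait | queues: N=0 E=0 S=0 W=1
Step 11 [EW]: N:wait,E:empty,S:wait,W:car6-GO | queues: N=0 E=0 S=0 W=0
Car 3 crosses at step 1

1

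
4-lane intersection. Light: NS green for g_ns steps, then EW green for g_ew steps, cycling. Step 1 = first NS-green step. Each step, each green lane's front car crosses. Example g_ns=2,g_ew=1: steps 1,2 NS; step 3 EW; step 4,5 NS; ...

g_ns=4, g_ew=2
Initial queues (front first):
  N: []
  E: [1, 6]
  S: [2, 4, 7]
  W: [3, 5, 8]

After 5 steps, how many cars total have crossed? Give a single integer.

Step 1 [NS]: N:empty,E:wait,S:car2-GO,W:wait | queues: N=0 E=2 S=2 W=3
Step 2 [NS]: N:empty,E:wait,S:car4-GO,W:wait | queues: N=0 E=2 S=1 W=3
Step 3 [NS]: N:empty,E:wait,S:car7-GO,W:wait | queues: N=0 E=2 S=0 W=3
Step 4 [NS]: N:empty,E:wait,S:empty,W:wait | queues: N=0 E=2 S=0 W=3
Step 5 [EW]: N:wait,E:car1-GO,S:wait,W:car3-GO | queues: N=0 E=1 S=0 W=2
Cars crossed by step 5: 5

Answer: 5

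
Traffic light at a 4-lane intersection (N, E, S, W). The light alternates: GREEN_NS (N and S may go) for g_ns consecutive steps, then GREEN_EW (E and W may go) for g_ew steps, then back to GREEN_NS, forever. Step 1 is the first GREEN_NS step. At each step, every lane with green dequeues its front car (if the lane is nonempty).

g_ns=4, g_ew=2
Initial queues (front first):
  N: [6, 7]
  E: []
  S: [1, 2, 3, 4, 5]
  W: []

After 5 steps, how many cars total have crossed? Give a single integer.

Answer: 6

Derivation:
Step 1 [NS]: N:car6-GO,E:wait,S:car1-GO,W:wait | queues: N=1 E=0 S=4 W=0
Step 2 [NS]: N:car7-GO,E:wait,S:car2-GO,W:wait | queues: N=0 E=0 S=3 W=0
Step 3 [NS]: N:empty,E:wait,S:car3-GO,W:wait | queues: N=0 E=0 S=2 W=0
Step 4 [NS]: N:empty,E:wait,S:car4-GO,W:wait | queues: N=0 E=0 S=1 W=0
Step 5 [EW]: N:wait,E:empty,S:wait,W:empty | queues: N=0 E=0 S=1 W=0
Cars crossed by step 5: 6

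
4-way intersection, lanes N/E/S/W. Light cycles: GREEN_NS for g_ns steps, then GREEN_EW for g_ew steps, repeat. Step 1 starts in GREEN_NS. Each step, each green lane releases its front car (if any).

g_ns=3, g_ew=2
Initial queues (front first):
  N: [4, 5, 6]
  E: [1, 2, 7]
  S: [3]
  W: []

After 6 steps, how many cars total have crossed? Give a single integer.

Step 1 [NS]: N:car4-GO,E:wait,S:car3-GO,W:wait | queues: N=2 E=3 S=0 W=0
Step 2 [NS]: N:car5-GO,E:wait,S:empty,W:wait | queues: N=1 E=3 S=0 W=0
Step 3 [NS]: N:car6-GO,E:wait,S:empty,W:wait | queues: N=0 E=3 S=0 W=0
Step 4 [EW]: N:wait,E:car1-GO,S:wait,W:empty | queues: N=0 E=2 S=0 W=0
Step 5 [EW]: N:wait,E:car2-GO,S:wait,W:empty | queues: N=0 E=1 S=0 W=0
Step 6 [NS]: N:empty,E:wait,S:empty,W:wait | queues: N=0 E=1 S=0 W=0
Cars crossed by step 6: 6

Answer: 6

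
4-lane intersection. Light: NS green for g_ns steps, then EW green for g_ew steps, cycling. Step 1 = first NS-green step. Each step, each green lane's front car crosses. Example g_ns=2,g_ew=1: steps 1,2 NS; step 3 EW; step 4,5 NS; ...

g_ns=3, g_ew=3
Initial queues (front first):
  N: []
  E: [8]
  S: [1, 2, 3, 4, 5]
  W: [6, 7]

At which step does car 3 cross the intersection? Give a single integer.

Step 1 [NS]: N:empty,E:wait,S:car1-GO,W:wait | queues: N=0 E=1 S=4 W=2
Step 2 [NS]: N:empty,E:wait,S:car2-GO,W:wait | queues: N=0 E=1 S=3 W=2
Step 3 [NS]: N:empty,E:wait,S:car3-GO,W:wait | queues: N=0 E=1 S=2 W=2
Step 4 [EW]: N:wait,E:car8-GO,S:wait,W:car6-GO | queues: N=0 E=0 S=2 W=1
Step 5 [EW]: N:wait,E:empty,S:wait,W:car7-GO | queues: N=0 E=0 S=2 W=0
Step 6 [EW]: N:wait,E:empty,S:wait,W:empty | queues: N=0 E=0 S=2 W=0
Step 7 [NS]: N:empty,E:wait,S:car4-GO,W:wait | queues: N=0 E=0 S=1 W=0
Step 8 [NS]: N:empty,E:wait,S:car5-GO,W:wait | queues: N=0 E=0 S=0 W=0
Car 3 crosses at step 3

3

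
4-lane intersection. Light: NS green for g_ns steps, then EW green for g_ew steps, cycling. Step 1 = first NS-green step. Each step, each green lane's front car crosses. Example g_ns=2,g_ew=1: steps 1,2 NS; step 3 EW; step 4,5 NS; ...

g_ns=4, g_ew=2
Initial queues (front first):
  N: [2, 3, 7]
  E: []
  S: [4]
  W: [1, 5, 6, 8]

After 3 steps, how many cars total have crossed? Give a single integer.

Answer: 4

Derivation:
Step 1 [NS]: N:car2-GO,E:wait,S:car4-GO,W:wait | queues: N=2 E=0 S=0 W=4
Step 2 [NS]: N:car3-GO,E:wait,S:empty,W:wait | queues: N=1 E=0 S=0 W=4
Step 3 [NS]: N:car7-GO,E:wait,S:empty,W:wait | queues: N=0 E=0 S=0 W=4
Cars crossed by step 3: 4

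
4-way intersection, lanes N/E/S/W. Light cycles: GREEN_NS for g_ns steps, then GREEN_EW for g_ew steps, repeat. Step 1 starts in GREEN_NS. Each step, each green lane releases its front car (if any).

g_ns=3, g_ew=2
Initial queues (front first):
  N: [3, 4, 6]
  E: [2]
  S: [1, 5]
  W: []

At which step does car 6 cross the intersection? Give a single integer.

Step 1 [NS]: N:car3-GO,E:wait,S:car1-GO,W:wait | queues: N=2 E=1 S=1 W=0
Step 2 [NS]: N:car4-GO,E:wait,S:car5-GO,W:wait | queues: N=1 E=1 S=0 W=0
Step 3 [NS]: N:car6-GO,E:wait,S:empty,W:wait | queues: N=0 E=1 S=0 W=0
Step 4 [EW]: N:wait,E:car2-GO,S:wait,W:empty | queues: N=0 E=0 S=0 W=0
Car 6 crosses at step 3

3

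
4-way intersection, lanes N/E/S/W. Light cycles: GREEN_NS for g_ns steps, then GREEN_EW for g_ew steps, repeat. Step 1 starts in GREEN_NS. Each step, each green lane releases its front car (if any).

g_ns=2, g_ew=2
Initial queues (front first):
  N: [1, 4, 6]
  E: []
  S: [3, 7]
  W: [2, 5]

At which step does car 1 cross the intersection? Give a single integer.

Step 1 [NS]: N:car1-GO,E:wait,S:car3-GO,W:wait | queues: N=2 E=0 S=1 W=2
Step 2 [NS]: N:car4-GO,E:wait,S:car7-GO,W:wait | queues: N=1 E=0 S=0 W=2
Step 3 [EW]: N:wait,E:empty,S:wait,W:car2-GO | queues: N=1 E=0 S=0 W=1
Step 4 [EW]: N:wait,E:empty,S:wait,W:car5-GO | queues: N=1 E=0 S=0 W=0
Step 5 [NS]: N:car6-GO,E:wait,S:empty,W:wait | queues: N=0 E=0 S=0 W=0
Car 1 crosses at step 1

1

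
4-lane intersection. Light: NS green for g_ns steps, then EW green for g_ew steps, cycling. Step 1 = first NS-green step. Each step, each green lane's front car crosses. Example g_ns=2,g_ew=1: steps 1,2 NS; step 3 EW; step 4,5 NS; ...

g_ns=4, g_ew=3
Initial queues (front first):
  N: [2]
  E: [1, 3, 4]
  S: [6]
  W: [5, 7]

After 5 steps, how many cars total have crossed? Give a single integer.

Answer: 4

Derivation:
Step 1 [NS]: N:car2-GO,E:wait,S:car6-GO,W:wait | queues: N=0 E=3 S=0 W=2
Step 2 [NS]: N:empty,E:wait,S:empty,W:wait | queues: N=0 E=3 S=0 W=2
Step 3 [NS]: N:empty,E:wait,S:empty,W:wait | queues: N=0 E=3 S=0 W=2
Step 4 [NS]: N:empty,E:wait,S:empty,W:wait | queues: N=0 E=3 S=0 W=2
Step 5 [EW]: N:wait,E:car1-GO,S:wait,W:car5-GO | queues: N=0 E=2 S=0 W=1
Cars crossed by step 5: 4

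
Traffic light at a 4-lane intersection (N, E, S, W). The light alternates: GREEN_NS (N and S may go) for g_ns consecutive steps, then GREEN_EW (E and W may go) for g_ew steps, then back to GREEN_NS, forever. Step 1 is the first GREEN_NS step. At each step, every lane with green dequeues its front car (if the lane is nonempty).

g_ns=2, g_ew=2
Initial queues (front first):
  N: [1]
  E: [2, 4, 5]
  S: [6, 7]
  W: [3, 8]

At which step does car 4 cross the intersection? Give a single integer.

Step 1 [NS]: N:car1-GO,E:wait,S:car6-GO,W:wait | queues: N=0 E=3 S=1 W=2
Step 2 [NS]: N:empty,E:wait,S:car7-GO,W:wait | queues: N=0 E=3 S=0 W=2
Step 3 [EW]: N:wait,E:car2-GO,S:wait,W:car3-GO | queues: N=0 E=2 S=0 W=1
Step 4 [EW]: N:wait,E:car4-GO,S:wait,W:car8-GO | queues: N=0 E=1 S=0 W=0
Step 5 [NS]: N:empty,E:wait,S:empty,W:wait | queues: N=0 E=1 S=0 W=0
Step 6 [NS]: N:empty,E:wait,S:empty,W:wait | queues: N=0 E=1 S=0 W=0
Step 7 [EW]: N:wait,E:car5-GO,S:wait,W:empty | queues: N=0 E=0 S=0 W=0
Car 4 crosses at step 4

4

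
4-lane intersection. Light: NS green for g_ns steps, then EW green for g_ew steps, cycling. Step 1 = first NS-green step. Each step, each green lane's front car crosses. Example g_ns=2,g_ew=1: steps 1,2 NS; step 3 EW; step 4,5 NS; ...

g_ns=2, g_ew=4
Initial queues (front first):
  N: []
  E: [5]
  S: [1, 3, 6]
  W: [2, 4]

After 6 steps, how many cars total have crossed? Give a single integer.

Step 1 [NS]: N:empty,E:wait,S:car1-GO,W:wait | queues: N=0 E=1 S=2 W=2
Step 2 [NS]: N:empty,E:wait,S:car3-GO,W:wait | queues: N=0 E=1 S=1 W=2
Step 3 [EW]: N:wait,E:car5-GO,S:wait,W:car2-GO | queues: N=0 E=0 S=1 W=1
Step 4 [EW]: N:wait,E:empty,S:wait,W:car4-GO | queues: N=0 E=0 S=1 W=0
Step 5 [EW]: N:wait,E:empty,S:wait,W:empty | queues: N=0 E=0 S=1 W=0
Step 6 [EW]: N:wait,E:empty,S:wait,W:empty | queues: N=0 E=0 S=1 W=0
Cars crossed by step 6: 5

Answer: 5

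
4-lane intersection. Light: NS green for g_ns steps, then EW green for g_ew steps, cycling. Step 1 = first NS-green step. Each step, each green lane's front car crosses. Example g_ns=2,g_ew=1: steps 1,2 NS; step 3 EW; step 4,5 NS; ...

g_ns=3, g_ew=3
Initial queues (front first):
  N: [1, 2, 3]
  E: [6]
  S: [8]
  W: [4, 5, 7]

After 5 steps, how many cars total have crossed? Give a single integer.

Answer: 7

Derivation:
Step 1 [NS]: N:car1-GO,E:wait,S:car8-GO,W:wait | queues: N=2 E=1 S=0 W=3
Step 2 [NS]: N:car2-GO,E:wait,S:empty,W:wait | queues: N=1 E=1 S=0 W=3
Step 3 [NS]: N:car3-GO,E:wait,S:empty,W:wait | queues: N=0 E=1 S=0 W=3
Step 4 [EW]: N:wait,E:car6-GO,S:wait,W:car4-GO | queues: N=0 E=0 S=0 W=2
Step 5 [EW]: N:wait,E:empty,S:wait,W:car5-GO | queues: N=0 E=0 S=0 W=1
Cars crossed by step 5: 7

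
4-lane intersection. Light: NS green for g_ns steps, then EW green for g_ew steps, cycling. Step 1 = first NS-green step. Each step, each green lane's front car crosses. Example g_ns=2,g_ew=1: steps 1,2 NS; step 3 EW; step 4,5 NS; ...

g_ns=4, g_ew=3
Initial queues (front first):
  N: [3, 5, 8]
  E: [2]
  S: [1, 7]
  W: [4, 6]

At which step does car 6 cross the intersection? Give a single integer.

Step 1 [NS]: N:car3-GO,E:wait,S:car1-GO,W:wait | queues: N=2 E=1 S=1 W=2
Step 2 [NS]: N:car5-GO,E:wait,S:car7-GO,W:wait | queues: N=1 E=1 S=0 W=2
Step 3 [NS]: N:car8-GO,E:wait,S:empty,W:wait | queues: N=0 E=1 S=0 W=2
Step 4 [NS]: N:empty,E:wait,S:empty,W:wait | queues: N=0 E=1 S=0 W=2
Step 5 [EW]: N:wait,E:car2-GO,S:wait,W:car4-GO | queues: N=0 E=0 S=0 W=1
Step 6 [EW]: N:wait,E:empty,S:wait,W:car6-GO | queues: N=0 E=0 S=0 W=0
Car 6 crosses at step 6

6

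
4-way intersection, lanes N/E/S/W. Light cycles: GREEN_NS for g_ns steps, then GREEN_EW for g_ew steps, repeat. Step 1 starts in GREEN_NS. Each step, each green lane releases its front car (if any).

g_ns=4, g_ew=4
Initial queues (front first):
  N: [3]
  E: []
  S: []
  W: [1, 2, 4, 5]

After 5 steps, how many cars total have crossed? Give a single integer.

Answer: 2

Derivation:
Step 1 [NS]: N:car3-GO,E:wait,S:empty,W:wait | queues: N=0 E=0 S=0 W=4
Step 2 [NS]: N:empty,E:wait,S:empty,W:wait | queues: N=0 E=0 S=0 W=4
Step 3 [NS]: N:empty,E:wait,S:empty,W:wait | queues: N=0 E=0 S=0 W=4
Step 4 [NS]: N:empty,E:wait,S:empty,W:wait | queues: N=0 E=0 S=0 W=4
Step 5 [EW]: N:wait,E:empty,S:wait,W:car1-GO | queues: N=0 E=0 S=0 W=3
Cars crossed by step 5: 2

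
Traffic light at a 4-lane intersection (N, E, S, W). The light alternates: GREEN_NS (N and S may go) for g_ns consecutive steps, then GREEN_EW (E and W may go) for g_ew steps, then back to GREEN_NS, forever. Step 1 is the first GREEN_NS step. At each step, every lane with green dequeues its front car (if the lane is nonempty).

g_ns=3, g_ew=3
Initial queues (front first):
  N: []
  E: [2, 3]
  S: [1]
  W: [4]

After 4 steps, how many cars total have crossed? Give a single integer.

Step 1 [NS]: N:empty,E:wait,S:car1-GO,W:wait | queues: N=0 E=2 S=0 W=1
Step 2 [NS]: N:empty,E:wait,S:empty,W:wait | queues: N=0 E=2 S=0 W=1
Step 3 [NS]: N:empty,E:wait,S:empty,W:wait | queues: N=0 E=2 S=0 W=1
Step 4 [EW]: N:wait,E:car2-GO,S:wait,W:car4-GO | queues: N=0 E=1 S=0 W=0
Cars crossed by step 4: 3

Answer: 3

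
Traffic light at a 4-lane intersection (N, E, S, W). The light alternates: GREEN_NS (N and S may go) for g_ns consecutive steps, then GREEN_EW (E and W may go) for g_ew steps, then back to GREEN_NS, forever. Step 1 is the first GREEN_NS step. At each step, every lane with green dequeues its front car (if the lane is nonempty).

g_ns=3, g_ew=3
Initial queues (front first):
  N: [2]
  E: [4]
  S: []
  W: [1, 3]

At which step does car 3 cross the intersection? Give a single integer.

Step 1 [NS]: N:car2-GO,E:wait,S:empty,W:wait | queues: N=0 E=1 S=0 W=2
Step 2 [NS]: N:empty,E:wait,S:empty,W:wait | queues: N=0 E=1 S=0 W=2
Step 3 [NS]: N:empty,E:wait,S:empty,W:wait | queues: N=0 E=1 S=0 W=2
Step 4 [EW]: N:wait,E:car4-GO,S:wait,W:car1-GO | queues: N=0 E=0 S=0 W=1
Step 5 [EW]: N:wait,E:empty,S:wait,W:car3-GO | queues: N=0 E=0 S=0 W=0
Car 3 crosses at step 5

5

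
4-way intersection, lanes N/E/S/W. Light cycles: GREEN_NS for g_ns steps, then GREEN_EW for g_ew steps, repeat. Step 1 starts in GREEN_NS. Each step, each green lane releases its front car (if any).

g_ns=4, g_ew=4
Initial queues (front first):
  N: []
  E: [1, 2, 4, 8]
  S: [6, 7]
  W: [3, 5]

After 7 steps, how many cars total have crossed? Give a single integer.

Answer: 7

Derivation:
Step 1 [NS]: N:empty,E:wait,S:car6-GO,W:wait | queues: N=0 E=4 S=1 W=2
Step 2 [NS]: N:empty,E:wait,S:car7-GO,W:wait | queues: N=0 E=4 S=0 W=2
Step 3 [NS]: N:empty,E:wait,S:empty,W:wait | queues: N=0 E=4 S=0 W=2
Step 4 [NS]: N:empty,E:wait,S:empty,W:wait | queues: N=0 E=4 S=0 W=2
Step 5 [EW]: N:wait,E:car1-GO,S:wait,W:car3-GO | queues: N=0 E=3 S=0 W=1
Step 6 [EW]: N:wait,E:car2-GO,S:wait,W:car5-GO | queues: N=0 E=2 S=0 W=0
Step 7 [EW]: N:wait,E:car4-GO,S:wait,W:empty | queues: N=0 E=1 S=0 W=0
Cars crossed by step 7: 7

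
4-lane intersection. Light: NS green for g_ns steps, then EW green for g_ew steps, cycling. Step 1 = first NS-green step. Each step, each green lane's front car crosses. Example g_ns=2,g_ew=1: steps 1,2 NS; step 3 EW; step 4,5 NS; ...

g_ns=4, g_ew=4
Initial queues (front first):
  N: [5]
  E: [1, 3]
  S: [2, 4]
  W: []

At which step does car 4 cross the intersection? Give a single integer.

Step 1 [NS]: N:car5-GO,E:wait,S:car2-GO,W:wait | queues: N=0 E=2 S=1 W=0
Step 2 [NS]: N:empty,E:wait,S:car4-GO,W:wait | queues: N=0 E=2 S=0 W=0
Step 3 [NS]: N:empty,E:wait,S:empty,W:wait | queues: N=0 E=2 S=0 W=0
Step 4 [NS]: N:empty,E:wait,S:empty,W:wait | queues: N=0 E=2 S=0 W=0
Step 5 [EW]: N:wait,E:car1-GO,S:wait,W:empty | queues: N=0 E=1 S=0 W=0
Step 6 [EW]: N:wait,E:car3-GO,S:wait,W:empty | queues: N=0 E=0 S=0 W=0
Car 4 crosses at step 2

2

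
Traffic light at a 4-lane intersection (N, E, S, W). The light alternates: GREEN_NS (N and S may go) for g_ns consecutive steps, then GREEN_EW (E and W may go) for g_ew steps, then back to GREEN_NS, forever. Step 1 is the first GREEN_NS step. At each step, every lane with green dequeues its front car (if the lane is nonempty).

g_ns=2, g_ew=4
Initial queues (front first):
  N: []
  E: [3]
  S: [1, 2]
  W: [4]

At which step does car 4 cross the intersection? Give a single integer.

Step 1 [NS]: N:empty,E:wait,S:car1-GO,W:wait | queues: N=0 E=1 S=1 W=1
Step 2 [NS]: N:empty,E:wait,S:car2-GO,W:wait | queues: N=0 E=1 S=0 W=1
Step 3 [EW]: N:wait,E:car3-GO,S:wait,W:car4-GO | queues: N=0 E=0 S=0 W=0
Car 4 crosses at step 3

3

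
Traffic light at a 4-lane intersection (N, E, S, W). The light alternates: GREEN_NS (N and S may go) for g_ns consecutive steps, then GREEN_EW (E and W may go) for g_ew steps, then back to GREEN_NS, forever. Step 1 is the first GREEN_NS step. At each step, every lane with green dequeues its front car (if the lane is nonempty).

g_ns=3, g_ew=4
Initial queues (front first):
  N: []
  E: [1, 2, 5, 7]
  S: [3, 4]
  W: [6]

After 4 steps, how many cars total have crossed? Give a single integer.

Answer: 4

Derivation:
Step 1 [NS]: N:empty,E:wait,S:car3-GO,W:wait | queues: N=0 E=4 S=1 W=1
Step 2 [NS]: N:empty,E:wait,S:car4-GO,W:wait | queues: N=0 E=4 S=0 W=1
Step 3 [NS]: N:empty,E:wait,S:empty,W:wait | queues: N=0 E=4 S=0 W=1
Step 4 [EW]: N:wait,E:car1-GO,S:wait,W:car6-GO | queues: N=0 E=3 S=0 W=0
Cars crossed by step 4: 4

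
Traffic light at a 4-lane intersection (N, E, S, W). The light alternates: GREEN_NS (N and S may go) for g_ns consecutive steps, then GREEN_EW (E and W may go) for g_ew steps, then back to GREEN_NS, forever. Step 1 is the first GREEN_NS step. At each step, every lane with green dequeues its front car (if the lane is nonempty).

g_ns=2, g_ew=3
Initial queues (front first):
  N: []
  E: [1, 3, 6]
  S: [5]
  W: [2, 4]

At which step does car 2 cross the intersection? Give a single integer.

Step 1 [NS]: N:empty,E:wait,S:car5-GO,W:wait | queues: N=0 E=3 S=0 W=2
Step 2 [NS]: N:empty,E:wait,S:empty,W:wait | queues: N=0 E=3 S=0 W=2
Step 3 [EW]: N:wait,E:car1-GO,S:wait,W:car2-GO | queues: N=0 E=2 S=0 W=1
Step 4 [EW]: N:wait,E:car3-GO,S:wait,W:car4-GO | queues: N=0 E=1 S=0 W=0
Step 5 [EW]: N:wait,E:car6-GO,S:wait,W:empty | queues: N=0 E=0 S=0 W=0
Car 2 crosses at step 3

3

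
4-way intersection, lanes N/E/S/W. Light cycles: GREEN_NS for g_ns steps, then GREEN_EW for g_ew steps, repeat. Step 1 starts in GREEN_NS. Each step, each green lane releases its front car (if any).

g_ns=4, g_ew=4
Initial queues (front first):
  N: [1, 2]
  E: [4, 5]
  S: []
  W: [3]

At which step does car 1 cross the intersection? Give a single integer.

Step 1 [NS]: N:car1-GO,E:wait,S:empty,W:wait | queues: N=1 E=2 S=0 W=1
Step 2 [NS]: N:car2-GO,E:wait,S:empty,W:wait | queues: N=0 E=2 S=0 W=1
Step 3 [NS]: N:empty,E:wait,S:empty,W:wait | queues: N=0 E=2 S=0 W=1
Step 4 [NS]: N:empty,E:wait,S:empty,W:wait | queues: N=0 E=2 S=0 W=1
Step 5 [EW]: N:wait,E:car4-GO,S:wait,W:car3-GO | queues: N=0 E=1 S=0 W=0
Step 6 [EW]: N:wait,E:car5-GO,S:wait,W:empty | queues: N=0 E=0 S=0 W=0
Car 1 crosses at step 1

1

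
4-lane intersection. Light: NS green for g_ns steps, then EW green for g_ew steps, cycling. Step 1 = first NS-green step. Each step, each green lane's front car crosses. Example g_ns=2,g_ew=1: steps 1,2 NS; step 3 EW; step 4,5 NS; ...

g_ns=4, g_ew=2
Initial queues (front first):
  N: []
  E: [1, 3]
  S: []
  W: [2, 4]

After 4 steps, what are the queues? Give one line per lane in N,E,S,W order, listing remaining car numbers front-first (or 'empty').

Step 1 [NS]: N:empty,E:wait,S:empty,W:wait | queues: N=0 E=2 S=0 W=2
Step 2 [NS]: N:empty,E:wait,S:empty,W:wait | queues: N=0 E=2 S=0 W=2
Step 3 [NS]: N:empty,E:wait,S:empty,W:wait | queues: N=0 E=2 S=0 W=2
Step 4 [NS]: N:empty,E:wait,S:empty,W:wait | queues: N=0 E=2 S=0 W=2

N: empty
E: 1 3
S: empty
W: 2 4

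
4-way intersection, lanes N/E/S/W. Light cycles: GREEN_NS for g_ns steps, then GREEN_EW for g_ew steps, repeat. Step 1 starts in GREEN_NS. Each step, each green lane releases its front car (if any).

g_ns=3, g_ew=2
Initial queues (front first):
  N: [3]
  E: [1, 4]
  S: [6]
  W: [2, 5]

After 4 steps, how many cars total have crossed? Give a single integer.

Step 1 [NS]: N:car3-GO,E:wait,S:car6-GO,W:wait | queues: N=0 E=2 S=0 W=2
Step 2 [NS]: N:empty,E:wait,S:empty,W:wait | queues: N=0 E=2 S=0 W=2
Step 3 [NS]: N:empty,E:wait,S:empty,W:wait | queues: N=0 E=2 S=0 W=2
Step 4 [EW]: N:wait,E:car1-GO,S:wait,W:car2-GO | queues: N=0 E=1 S=0 W=1
Cars crossed by step 4: 4

Answer: 4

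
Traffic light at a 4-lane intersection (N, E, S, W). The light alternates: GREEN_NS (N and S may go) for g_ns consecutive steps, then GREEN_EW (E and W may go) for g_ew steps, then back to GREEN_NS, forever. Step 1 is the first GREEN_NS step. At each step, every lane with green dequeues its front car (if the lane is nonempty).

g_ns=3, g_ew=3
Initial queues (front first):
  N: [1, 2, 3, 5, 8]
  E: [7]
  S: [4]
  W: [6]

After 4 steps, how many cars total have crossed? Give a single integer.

Step 1 [NS]: N:car1-GO,E:wait,S:car4-GO,W:wait | queues: N=4 E=1 S=0 W=1
Step 2 [NS]: N:car2-GO,E:wait,S:empty,W:wait | queues: N=3 E=1 S=0 W=1
Step 3 [NS]: N:car3-GO,E:wait,S:empty,W:wait | queues: N=2 E=1 S=0 W=1
Step 4 [EW]: N:wait,E:car7-GO,S:wait,W:car6-GO | queues: N=2 E=0 S=0 W=0
Cars crossed by step 4: 6

Answer: 6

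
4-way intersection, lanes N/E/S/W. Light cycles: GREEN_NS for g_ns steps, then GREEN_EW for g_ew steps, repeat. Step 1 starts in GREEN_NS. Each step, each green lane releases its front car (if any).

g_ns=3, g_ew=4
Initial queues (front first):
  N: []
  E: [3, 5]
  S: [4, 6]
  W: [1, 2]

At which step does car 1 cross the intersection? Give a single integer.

Step 1 [NS]: N:empty,E:wait,S:car4-GO,W:wait | queues: N=0 E=2 S=1 W=2
Step 2 [NS]: N:empty,E:wait,S:car6-GO,W:wait | queues: N=0 E=2 S=0 W=2
Step 3 [NS]: N:empty,E:wait,S:empty,W:wait | queues: N=0 E=2 S=0 W=2
Step 4 [EW]: N:wait,E:car3-GO,S:wait,W:car1-GO | queues: N=0 E=1 S=0 W=1
Step 5 [EW]: N:wait,E:car5-GO,S:wait,W:car2-GO | queues: N=0 E=0 S=0 W=0
Car 1 crosses at step 4

4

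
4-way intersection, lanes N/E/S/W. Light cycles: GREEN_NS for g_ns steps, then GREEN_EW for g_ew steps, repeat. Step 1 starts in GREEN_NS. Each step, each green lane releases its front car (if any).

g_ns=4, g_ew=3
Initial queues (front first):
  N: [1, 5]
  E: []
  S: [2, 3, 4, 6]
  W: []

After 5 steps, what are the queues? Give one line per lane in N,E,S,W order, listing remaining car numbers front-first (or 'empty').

Step 1 [NS]: N:car1-GO,E:wait,S:car2-GO,W:wait | queues: N=1 E=0 S=3 W=0
Step 2 [NS]: N:car5-GO,E:wait,S:car3-GO,W:wait | queues: N=0 E=0 S=2 W=0
Step 3 [NS]: N:empty,E:wait,S:car4-GO,W:wait | queues: N=0 E=0 S=1 W=0
Step 4 [NS]: N:empty,E:wait,S:car6-GO,W:wait | queues: N=0 E=0 S=0 W=0

N: empty
E: empty
S: empty
W: empty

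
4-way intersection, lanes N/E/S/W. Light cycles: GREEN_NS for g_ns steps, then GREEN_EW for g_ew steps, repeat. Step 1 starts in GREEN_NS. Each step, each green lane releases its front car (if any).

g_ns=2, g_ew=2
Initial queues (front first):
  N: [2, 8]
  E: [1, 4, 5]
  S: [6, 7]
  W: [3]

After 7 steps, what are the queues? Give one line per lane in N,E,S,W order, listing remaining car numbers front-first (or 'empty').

Step 1 [NS]: N:car2-GO,E:wait,S:car6-GO,W:wait | queues: N=1 E=3 S=1 W=1
Step 2 [NS]: N:car8-GO,E:wait,S:car7-GO,W:wait | queues: N=0 E=3 S=0 W=1
Step 3 [EW]: N:wait,E:car1-GO,S:wait,W:car3-GO | queues: N=0 E=2 S=0 W=0
Step 4 [EW]: N:wait,E:car4-GO,S:wait,W:empty | queues: N=0 E=1 S=0 W=0
Step 5 [NS]: N:empty,E:wait,S:empty,W:wait | queues: N=0 E=1 S=0 W=0
Step 6 [NS]: N:empty,E:wait,S:empty,W:wait | queues: N=0 E=1 S=0 W=0
Step 7 [EW]: N:wait,E:car5-GO,S:wait,W:empty | queues: N=0 E=0 S=0 W=0

N: empty
E: empty
S: empty
W: empty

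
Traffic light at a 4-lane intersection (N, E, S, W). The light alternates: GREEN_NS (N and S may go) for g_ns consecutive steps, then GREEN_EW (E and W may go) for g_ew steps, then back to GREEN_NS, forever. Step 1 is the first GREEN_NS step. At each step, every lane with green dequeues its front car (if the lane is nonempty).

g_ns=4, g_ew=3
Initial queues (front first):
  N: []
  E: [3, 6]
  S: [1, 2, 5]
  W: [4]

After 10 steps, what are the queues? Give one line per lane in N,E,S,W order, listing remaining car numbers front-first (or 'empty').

Step 1 [NS]: N:empty,E:wait,S:car1-GO,W:wait | queues: N=0 E=2 S=2 W=1
Step 2 [NS]: N:empty,E:wait,S:car2-GO,W:wait | queues: N=0 E=2 S=1 W=1
Step 3 [NS]: N:empty,E:wait,S:car5-GO,W:wait | queues: N=0 E=2 S=0 W=1
Step 4 [NS]: N:empty,E:wait,S:empty,W:wait | queues: N=0 E=2 S=0 W=1
Step 5 [EW]: N:wait,E:car3-GO,S:wait,W:car4-GO | queues: N=0 E=1 S=0 W=0
Step 6 [EW]: N:wait,E:car6-GO,S:wait,W:empty | queues: N=0 E=0 S=0 W=0

N: empty
E: empty
S: empty
W: empty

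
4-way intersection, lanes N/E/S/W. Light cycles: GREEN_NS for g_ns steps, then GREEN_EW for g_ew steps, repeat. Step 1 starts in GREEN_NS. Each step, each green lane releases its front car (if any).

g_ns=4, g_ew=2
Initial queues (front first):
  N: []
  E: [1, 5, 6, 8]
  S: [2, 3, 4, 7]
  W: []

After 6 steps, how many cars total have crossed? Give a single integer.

Step 1 [NS]: N:empty,E:wait,S:car2-GO,W:wait | queues: N=0 E=4 S=3 W=0
Step 2 [NS]: N:empty,E:wait,S:car3-GO,W:wait | queues: N=0 E=4 S=2 W=0
Step 3 [NS]: N:empty,E:wait,S:car4-GO,W:wait | queues: N=0 E=4 S=1 W=0
Step 4 [NS]: N:empty,E:wait,S:car7-GO,W:wait | queues: N=0 E=4 S=0 W=0
Step 5 [EW]: N:wait,E:car1-GO,S:wait,W:empty | queues: N=0 E=3 S=0 W=0
Step 6 [EW]: N:wait,E:car5-GO,S:wait,W:empty | queues: N=0 E=2 S=0 W=0
Cars crossed by step 6: 6

Answer: 6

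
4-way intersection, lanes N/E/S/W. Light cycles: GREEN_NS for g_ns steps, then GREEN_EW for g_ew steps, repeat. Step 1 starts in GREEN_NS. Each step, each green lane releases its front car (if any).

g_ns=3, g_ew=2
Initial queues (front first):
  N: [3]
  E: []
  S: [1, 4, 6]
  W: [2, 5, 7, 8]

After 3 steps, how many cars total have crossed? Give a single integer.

Answer: 4

Derivation:
Step 1 [NS]: N:car3-GO,E:wait,S:car1-GO,W:wait | queues: N=0 E=0 S=2 W=4
Step 2 [NS]: N:empty,E:wait,S:car4-GO,W:wait | queues: N=0 E=0 S=1 W=4
Step 3 [NS]: N:empty,E:wait,S:car6-GO,W:wait | queues: N=0 E=0 S=0 W=4
Cars crossed by step 3: 4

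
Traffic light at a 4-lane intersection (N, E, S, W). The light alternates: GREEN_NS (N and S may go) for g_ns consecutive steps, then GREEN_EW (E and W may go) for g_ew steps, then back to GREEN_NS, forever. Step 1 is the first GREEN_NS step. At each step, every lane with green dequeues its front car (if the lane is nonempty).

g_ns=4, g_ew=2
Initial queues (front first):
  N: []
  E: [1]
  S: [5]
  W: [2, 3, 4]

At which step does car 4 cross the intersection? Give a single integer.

Step 1 [NS]: N:empty,E:wait,S:car5-GO,W:wait | queues: N=0 E=1 S=0 W=3
Step 2 [NS]: N:empty,E:wait,S:empty,W:wait | queues: N=0 E=1 S=0 W=3
Step 3 [NS]: N:empty,E:wait,S:empty,W:wait | queues: N=0 E=1 S=0 W=3
Step 4 [NS]: N:empty,E:wait,S:empty,W:wait | queues: N=0 E=1 S=0 W=3
Step 5 [EW]: N:wait,E:car1-GO,S:wait,W:car2-GO | queues: N=0 E=0 S=0 W=2
Step 6 [EW]: N:wait,E:empty,S:wait,W:car3-GO | queues: N=0 E=0 S=0 W=1
Step 7 [NS]: N:empty,E:wait,S:empty,W:wait | queues: N=0 E=0 S=0 W=1
Step 8 [NS]: N:empty,E:wait,S:empty,W:wait | queues: N=0 E=0 S=0 W=1
Step 9 [NS]: N:empty,E:wait,S:empty,W:wait | queues: N=0 E=0 S=0 W=1
Step 10 [NS]: N:empty,E:wait,S:empty,W:wait | queues: N=0 E=0 S=0 W=1
Step 11 [EW]: N:wait,E:empty,S:wait,W:car4-GO | queues: N=0 E=0 S=0 W=0
Car 4 crosses at step 11

11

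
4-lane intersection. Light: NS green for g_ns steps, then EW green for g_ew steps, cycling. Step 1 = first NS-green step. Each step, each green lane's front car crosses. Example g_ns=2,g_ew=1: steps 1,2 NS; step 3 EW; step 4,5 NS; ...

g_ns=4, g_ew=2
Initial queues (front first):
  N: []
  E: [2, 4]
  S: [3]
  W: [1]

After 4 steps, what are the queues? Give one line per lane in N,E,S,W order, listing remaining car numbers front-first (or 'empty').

Step 1 [NS]: N:empty,E:wait,S:car3-GO,W:wait | queues: N=0 E=2 S=0 W=1
Step 2 [NS]: N:empty,E:wait,S:empty,W:wait | queues: N=0 E=2 S=0 W=1
Step 3 [NS]: N:empty,E:wait,S:empty,W:wait | queues: N=0 E=2 S=0 W=1
Step 4 [NS]: N:empty,E:wait,S:empty,W:wait | queues: N=0 E=2 S=0 W=1

N: empty
E: 2 4
S: empty
W: 1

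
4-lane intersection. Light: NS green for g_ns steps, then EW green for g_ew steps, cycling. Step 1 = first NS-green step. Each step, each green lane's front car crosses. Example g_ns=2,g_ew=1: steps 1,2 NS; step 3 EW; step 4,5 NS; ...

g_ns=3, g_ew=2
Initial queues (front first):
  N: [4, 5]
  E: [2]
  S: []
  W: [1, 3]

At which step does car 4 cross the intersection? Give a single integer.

Step 1 [NS]: N:car4-GO,E:wait,S:empty,W:wait | queues: N=1 E=1 S=0 W=2
Step 2 [NS]: N:car5-GO,E:wait,S:empty,W:wait | queues: N=0 E=1 S=0 W=2
Step 3 [NS]: N:empty,E:wait,S:empty,W:wait | queues: N=0 E=1 S=0 W=2
Step 4 [EW]: N:wait,E:car2-GO,S:wait,W:car1-GO | queues: N=0 E=0 S=0 W=1
Step 5 [EW]: N:wait,E:empty,S:wait,W:car3-GO | queues: N=0 E=0 S=0 W=0
Car 4 crosses at step 1

1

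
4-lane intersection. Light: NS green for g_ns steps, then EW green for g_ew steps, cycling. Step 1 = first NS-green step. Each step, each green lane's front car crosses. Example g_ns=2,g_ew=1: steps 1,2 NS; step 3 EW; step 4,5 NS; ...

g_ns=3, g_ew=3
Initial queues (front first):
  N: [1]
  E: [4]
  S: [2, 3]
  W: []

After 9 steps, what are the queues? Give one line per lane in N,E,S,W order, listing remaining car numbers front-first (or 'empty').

Step 1 [NS]: N:car1-GO,E:wait,S:car2-GO,W:wait | queues: N=0 E=1 S=1 W=0
Step 2 [NS]: N:empty,E:wait,S:car3-GO,W:wait | queues: N=0 E=1 S=0 W=0
Step 3 [NS]: N:empty,E:wait,S:empty,W:wait | queues: N=0 E=1 S=0 W=0
Step 4 [EW]: N:wait,E:car4-GO,S:wait,W:empty | queues: N=0 E=0 S=0 W=0

N: empty
E: empty
S: empty
W: empty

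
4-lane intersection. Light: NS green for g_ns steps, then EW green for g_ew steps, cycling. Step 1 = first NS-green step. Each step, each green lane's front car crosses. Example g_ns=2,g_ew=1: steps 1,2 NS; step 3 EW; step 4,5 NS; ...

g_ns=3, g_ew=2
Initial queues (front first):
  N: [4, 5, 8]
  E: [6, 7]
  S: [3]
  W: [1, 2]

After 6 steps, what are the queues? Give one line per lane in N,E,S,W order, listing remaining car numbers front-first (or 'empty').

Step 1 [NS]: N:car4-GO,E:wait,S:car3-GO,W:wait | queues: N=2 E=2 S=0 W=2
Step 2 [NS]: N:car5-GO,E:wait,S:empty,W:wait | queues: N=1 E=2 S=0 W=2
Step 3 [NS]: N:car8-GO,E:wait,S:empty,W:wait | queues: N=0 E=2 S=0 W=2
Step 4 [EW]: N:wait,E:car6-GO,S:wait,W:car1-GO | queues: N=0 E=1 S=0 W=1
Step 5 [EW]: N:wait,E:car7-GO,S:wait,W:car2-GO | queues: N=0 E=0 S=0 W=0

N: empty
E: empty
S: empty
W: empty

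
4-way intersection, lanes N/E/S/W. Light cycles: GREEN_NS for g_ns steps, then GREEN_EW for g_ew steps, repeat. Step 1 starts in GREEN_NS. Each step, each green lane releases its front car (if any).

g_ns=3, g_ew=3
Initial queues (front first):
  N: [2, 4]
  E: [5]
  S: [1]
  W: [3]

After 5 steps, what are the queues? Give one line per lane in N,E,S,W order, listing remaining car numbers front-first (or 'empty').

Step 1 [NS]: N:car2-GO,E:wait,S:car1-GO,W:wait | queues: N=1 E=1 S=0 W=1
Step 2 [NS]: N:car4-GO,E:wait,S:empty,W:wait | queues: N=0 E=1 S=0 W=1
Step 3 [NS]: N:empty,E:wait,S:empty,W:wait | queues: N=0 E=1 S=0 W=1
Step 4 [EW]: N:wait,E:car5-GO,S:wait,W:car3-GO | queues: N=0 E=0 S=0 W=0

N: empty
E: empty
S: empty
W: empty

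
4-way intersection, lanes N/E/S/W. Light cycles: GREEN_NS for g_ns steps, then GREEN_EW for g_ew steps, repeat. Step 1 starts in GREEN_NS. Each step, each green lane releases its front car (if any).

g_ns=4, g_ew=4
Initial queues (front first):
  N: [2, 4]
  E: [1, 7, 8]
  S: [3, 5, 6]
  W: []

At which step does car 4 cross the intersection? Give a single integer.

Step 1 [NS]: N:car2-GO,E:wait,S:car3-GO,W:wait | queues: N=1 E=3 S=2 W=0
Step 2 [NS]: N:car4-GO,E:wait,S:car5-GO,W:wait | queues: N=0 E=3 S=1 W=0
Step 3 [NS]: N:empty,E:wait,S:car6-GO,W:wait | queues: N=0 E=3 S=0 W=0
Step 4 [NS]: N:empty,E:wait,S:empty,W:wait | queues: N=0 E=3 S=0 W=0
Step 5 [EW]: N:wait,E:car1-GO,S:wait,W:empty | queues: N=0 E=2 S=0 W=0
Step 6 [EW]: N:wait,E:car7-GO,S:wait,W:empty | queues: N=0 E=1 S=0 W=0
Step 7 [EW]: N:wait,E:car8-GO,S:wait,W:empty | queues: N=0 E=0 S=0 W=0
Car 4 crosses at step 2

2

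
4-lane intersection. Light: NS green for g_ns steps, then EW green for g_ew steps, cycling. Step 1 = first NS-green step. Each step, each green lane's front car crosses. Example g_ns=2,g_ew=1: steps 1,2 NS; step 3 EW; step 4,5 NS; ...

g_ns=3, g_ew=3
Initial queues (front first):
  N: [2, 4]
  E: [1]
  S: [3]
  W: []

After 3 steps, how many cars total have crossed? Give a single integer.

Answer: 3

Derivation:
Step 1 [NS]: N:car2-GO,E:wait,S:car3-GO,W:wait | queues: N=1 E=1 S=0 W=0
Step 2 [NS]: N:car4-GO,E:wait,S:empty,W:wait | queues: N=0 E=1 S=0 W=0
Step 3 [NS]: N:empty,E:wait,S:empty,W:wait | queues: N=0 E=1 S=0 W=0
Cars crossed by step 3: 3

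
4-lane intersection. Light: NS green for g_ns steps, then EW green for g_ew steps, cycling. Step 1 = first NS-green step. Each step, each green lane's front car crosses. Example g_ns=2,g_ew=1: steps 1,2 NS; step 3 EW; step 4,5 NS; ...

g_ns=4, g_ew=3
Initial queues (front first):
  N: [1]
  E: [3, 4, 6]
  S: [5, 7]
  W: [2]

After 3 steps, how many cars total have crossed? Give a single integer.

Step 1 [NS]: N:car1-GO,E:wait,S:car5-GO,W:wait | queues: N=0 E=3 S=1 W=1
Step 2 [NS]: N:empty,E:wait,S:car7-GO,W:wait | queues: N=0 E=3 S=0 W=1
Step 3 [NS]: N:empty,E:wait,S:empty,W:wait | queues: N=0 E=3 S=0 W=1
Cars crossed by step 3: 3

Answer: 3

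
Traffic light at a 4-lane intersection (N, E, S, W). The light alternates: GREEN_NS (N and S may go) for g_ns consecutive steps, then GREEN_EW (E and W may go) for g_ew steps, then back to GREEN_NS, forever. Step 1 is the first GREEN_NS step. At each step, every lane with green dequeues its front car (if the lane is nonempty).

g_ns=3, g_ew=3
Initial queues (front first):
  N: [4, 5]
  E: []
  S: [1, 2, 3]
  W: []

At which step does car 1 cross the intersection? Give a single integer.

Step 1 [NS]: N:car4-GO,E:wait,S:car1-GO,W:wait | queues: N=1 E=0 S=2 W=0
Step 2 [NS]: N:car5-GO,E:wait,S:car2-GO,W:wait | queues: N=0 E=0 S=1 W=0
Step 3 [NS]: N:empty,E:wait,S:car3-GO,W:wait | queues: N=0 E=0 S=0 W=0
Car 1 crosses at step 1

1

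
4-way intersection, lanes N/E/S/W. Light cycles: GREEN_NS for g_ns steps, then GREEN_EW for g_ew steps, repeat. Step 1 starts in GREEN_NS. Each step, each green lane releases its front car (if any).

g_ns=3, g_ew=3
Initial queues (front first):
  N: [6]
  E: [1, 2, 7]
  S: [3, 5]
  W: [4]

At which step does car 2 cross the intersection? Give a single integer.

Step 1 [NS]: N:car6-GO,E:wait,S:car3-GO,W:wait | queues: N=0 E=3 S=1 W=1
Step 2 [NS]: N:empty,E:wait,S:car5-GO,W:wait | queues: N=0 E=3 S=0 W=1
Step 3 [NS]: N:empty,E:wait,S:empty,W:wait | queues: N=0 E=3 S=0 W=1
Step 4 [EW]: N:wait,E:car1-GO,S:wait,W:car4-GO | queues: N=0 E=2 S=0 W=0
Step 5 [EW]: N:wait,E:car2-GO,S:wait,W:empty | queues: N=0 E=1 S=0 W=0
Step 6 [EW]: N:wait,E:car7-GO,S:wait,W:empty | queues: N=0 E=0 S=0 W=0
Car 2 crosses at step 5

5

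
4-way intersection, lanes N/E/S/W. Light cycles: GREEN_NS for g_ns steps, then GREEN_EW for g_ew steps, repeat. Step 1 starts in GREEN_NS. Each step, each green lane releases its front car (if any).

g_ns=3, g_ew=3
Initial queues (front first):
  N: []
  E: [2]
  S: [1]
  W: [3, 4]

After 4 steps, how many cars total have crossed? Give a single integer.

Answer: 3

Derivation:
Step 1 [NS]: N:empty,E:wait,S:car1-GO,W:wait | queues: N=0 E=1 S=0 W=2
Step 2 [NS]: N:empty,E:wait,S:empty,W:wait | queues: N=0 E=1 S=0 W=2
Step 3 [NS]: N:empty,E:wait,S:empty,W:wait | queues: N=0 E=1 S=0 W=2
Step 4 [EW]: N:wait,E:car2-GO,S:wait,W:car3-GO | queues: N=0 E=0 S=0 W=1
Cars crossed by step 4: 3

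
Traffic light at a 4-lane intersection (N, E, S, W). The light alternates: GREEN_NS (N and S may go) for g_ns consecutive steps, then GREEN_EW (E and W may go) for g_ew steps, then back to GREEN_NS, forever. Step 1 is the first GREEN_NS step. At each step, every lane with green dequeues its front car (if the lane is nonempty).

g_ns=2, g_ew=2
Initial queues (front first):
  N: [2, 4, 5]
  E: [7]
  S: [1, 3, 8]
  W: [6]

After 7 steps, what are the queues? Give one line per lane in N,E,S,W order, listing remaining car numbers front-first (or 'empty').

Step 1 [NS]: N:car2-GO,E:wait,S:car1-GO,W:wait | queues: N=2 E=1 S=2 W=1
Step 2 [NS]: N:car4-GO,E:wait,S:car3-GO,W:wait | queues: N=1 E=1 S=1 W=1
Step 3 [EW]: N:wait,E:car7-GO,S:wait,W:car6-GO | queues: N=1 E=0 S=1 W=0
Step 4 [EW]: N:wait,E:empty,S:wait,W:empty | queues: N=1 E=0 S=1 W=0
Step 5 [NS]: N:car5-GO,E:wait,S:car8-GO,W:wait | queues: N=0 E=0 S=0 W=0

N: empty
E: empty
S: empty
W: empty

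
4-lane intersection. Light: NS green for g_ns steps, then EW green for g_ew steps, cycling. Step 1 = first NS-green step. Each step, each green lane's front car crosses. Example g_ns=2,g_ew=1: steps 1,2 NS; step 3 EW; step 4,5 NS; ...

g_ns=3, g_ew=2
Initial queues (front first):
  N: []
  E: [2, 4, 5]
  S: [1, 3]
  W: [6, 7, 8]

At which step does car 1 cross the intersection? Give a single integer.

Step 1 [NS]: N:empty,E:wait,S:car1-GO,W:wait | queues: N=0 E=3 S=1 W=3
Step 2 [NS]: N:empty,E:wait,S:car3-GO,W:wait | queues: N=0 E=3 S=0 W=3
Step 3 [NS]: N:empty,E:wait,S:empty,W:wait | queues: N=0 E=3 S=0 W=3
Step 4 [EW]: N:wait,E:car2-GO,S:wait,W:car6-GO | queues: N=0 E=2 S=0 W=2
Step 5 [EW]: N:wait,E:car4-GO,S:wait,W:car7-GO | queues: N=0 E=1 S=0 W=1
Step 6 [NS]: N:empty,E:wait,S:empty,W:wait | queues: N=0 E=1 S=0 W=1
Step 7 [NS]: N:empty,E:wait,S:empty,W:wait | queues: N=0 E=1 S=0 W=1
Step 8 [NS]: N:empty,E:wait,S:empty,W:wait | queues: N=0 E=1 S=0 W=1
Step 9 [EW]: N:wait,E:car5-GO,S:wait,W:car8-GO | queues: N=0 E=0 S=0 W=0
Car 1 crosses at step 1

1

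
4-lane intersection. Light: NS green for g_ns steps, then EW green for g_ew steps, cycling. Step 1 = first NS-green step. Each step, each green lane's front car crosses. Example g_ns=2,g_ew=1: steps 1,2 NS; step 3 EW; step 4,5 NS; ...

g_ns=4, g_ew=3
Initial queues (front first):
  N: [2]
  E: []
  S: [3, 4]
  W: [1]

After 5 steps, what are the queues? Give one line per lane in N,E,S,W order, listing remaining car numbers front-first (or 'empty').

Step 1 [NS]: N:car2-GO,E:wait,S:car3-GO,W:wait | queues: N=0 E=0 S=1 W=1
Step 2 [NS]: N:empty,E:wait,S:car4-GO,W:wait | queues: N=0 E=0 S=0 W=1
Step 3 [NS]: N:empty,E:wait,S:empty,W:wait | queues: N=0 E=0 S=0 W=1
Step 4 [NS]: N:empty,E:wait,S:empty,W:wait | queues: N=0 E=0 S=0 W=1
Step 5 [EW]: N:wait,E:empty,S:wait,W:car1-GO | queues: N=0 E=0 S=0 W=0

N: empty
E: empty
S: empty
W: empty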